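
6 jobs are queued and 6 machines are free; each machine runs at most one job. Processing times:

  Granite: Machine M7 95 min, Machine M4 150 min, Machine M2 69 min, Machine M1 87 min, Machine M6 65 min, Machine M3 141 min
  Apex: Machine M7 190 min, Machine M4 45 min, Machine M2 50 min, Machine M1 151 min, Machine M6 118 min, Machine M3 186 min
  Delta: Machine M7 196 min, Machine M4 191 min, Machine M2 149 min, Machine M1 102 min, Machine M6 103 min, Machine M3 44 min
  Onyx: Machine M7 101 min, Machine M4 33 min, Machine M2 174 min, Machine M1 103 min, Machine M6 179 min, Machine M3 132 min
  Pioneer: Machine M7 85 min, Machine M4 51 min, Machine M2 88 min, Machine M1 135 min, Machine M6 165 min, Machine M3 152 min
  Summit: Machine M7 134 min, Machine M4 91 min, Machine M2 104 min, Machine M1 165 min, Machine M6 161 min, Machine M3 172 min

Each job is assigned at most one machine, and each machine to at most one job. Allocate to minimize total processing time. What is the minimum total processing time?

Optimal: Granite→Machine M6 (65 min), Apex→Machine M2 (50 min), Delta→Machine M3 (44 min), Onyx→Machine M1 (103 min), Pioneer→Machine M7 (85 min), Summit→Machine M4 (91 min) — total 65+50+44+103+85+91 = 438 min.
Column-greedy (each machine in turn goes to its cheapest remaining job) gives 530 min, worse by 92.

Minimum total: 438 min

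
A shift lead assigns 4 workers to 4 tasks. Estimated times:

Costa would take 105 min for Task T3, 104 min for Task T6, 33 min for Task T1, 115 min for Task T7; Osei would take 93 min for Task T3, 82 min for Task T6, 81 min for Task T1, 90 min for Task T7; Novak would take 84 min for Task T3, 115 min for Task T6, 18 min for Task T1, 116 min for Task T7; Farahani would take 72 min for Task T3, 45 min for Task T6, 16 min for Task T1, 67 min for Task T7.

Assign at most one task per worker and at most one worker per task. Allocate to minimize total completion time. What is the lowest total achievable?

This is the linear assignment problem.
Optimal: Costa→Task T1 (33 min), Osei→Task T7 (90 min), Novak→Task T3 (84 min), Farahani→Task T6 (45 min) — total 33+90+84+45 = 252 min.
Row-greedy (each worker in turn takes its cheapest remaining task) gives 266 min, worse by 14.

Min total: 252 min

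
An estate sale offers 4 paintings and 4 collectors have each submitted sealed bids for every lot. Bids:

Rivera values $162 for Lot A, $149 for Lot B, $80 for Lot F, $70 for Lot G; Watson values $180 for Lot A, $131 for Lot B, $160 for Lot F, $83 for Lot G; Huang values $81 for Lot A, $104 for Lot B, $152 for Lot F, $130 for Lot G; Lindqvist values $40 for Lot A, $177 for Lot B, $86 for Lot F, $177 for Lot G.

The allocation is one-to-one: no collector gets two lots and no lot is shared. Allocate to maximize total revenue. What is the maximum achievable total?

Maximum total: $658

Treat this as an assignment problem: match each collector to one lot.
Optimal: Rivera→Lot B ($149), Watson→Lot A ($180), Huang→Lot F ($152), Lindqvist→Lot G ($177) — total 149+180+152+177 = $658.
Column-greedy (each lot in turn goes to its best remaining collector) gives $579, worse by 79.
Every other assignment is strictly worse.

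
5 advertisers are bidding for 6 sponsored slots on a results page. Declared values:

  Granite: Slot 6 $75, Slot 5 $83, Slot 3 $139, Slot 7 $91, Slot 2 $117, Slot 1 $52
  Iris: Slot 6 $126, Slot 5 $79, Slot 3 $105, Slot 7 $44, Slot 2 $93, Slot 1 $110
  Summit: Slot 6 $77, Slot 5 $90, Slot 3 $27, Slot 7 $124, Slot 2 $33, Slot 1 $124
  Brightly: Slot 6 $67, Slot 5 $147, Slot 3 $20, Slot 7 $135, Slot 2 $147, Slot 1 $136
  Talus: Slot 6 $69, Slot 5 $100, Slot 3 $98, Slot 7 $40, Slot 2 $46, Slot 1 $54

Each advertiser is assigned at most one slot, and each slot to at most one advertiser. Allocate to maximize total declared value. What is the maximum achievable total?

Max total: $636

This is the linear assignment problem.
Optimal: Granite→Slot 3 ($139), Iris→Slot 6 ($126), Summit→Slot 7 ($124), Brightly→Slot 2 ($147), Talus→Slot 5 ($100) — total 139+126+124+147+100 = $636.
Max-entry greedy (repeatedly take the single best remaining cell) gives $590, worse by 46.
No other one-to-one assignment exceeds $636.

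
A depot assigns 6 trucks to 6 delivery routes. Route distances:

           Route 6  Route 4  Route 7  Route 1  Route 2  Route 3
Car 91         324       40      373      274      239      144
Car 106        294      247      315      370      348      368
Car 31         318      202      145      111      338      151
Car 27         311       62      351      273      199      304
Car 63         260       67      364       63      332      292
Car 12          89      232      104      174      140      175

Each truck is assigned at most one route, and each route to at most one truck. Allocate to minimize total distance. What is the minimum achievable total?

This is the linear assignment problem.
Optimal: Car 91→Route 3 (144 km), Car 106→Route 6 (294 km), Car 31→Route 7 (145 km), Car 27→Route 4 (62 km), Car 63→Route 1 (63 km), Car 12→Route 2 (140 km) — total 144+294+145+62+63+140 = 848 km.
Min-entry greedy (repeatedly take the single cheapest remaining cell) gives 904 km, worse by 56.
Next-best assignment: Car 91→Route 4, Car 106→Route 6, Car 31→Route 3, Car 27→Route 2, Car 63→Route 1, Car 12→Route 7 = 851 km.

Minimum total: 848 km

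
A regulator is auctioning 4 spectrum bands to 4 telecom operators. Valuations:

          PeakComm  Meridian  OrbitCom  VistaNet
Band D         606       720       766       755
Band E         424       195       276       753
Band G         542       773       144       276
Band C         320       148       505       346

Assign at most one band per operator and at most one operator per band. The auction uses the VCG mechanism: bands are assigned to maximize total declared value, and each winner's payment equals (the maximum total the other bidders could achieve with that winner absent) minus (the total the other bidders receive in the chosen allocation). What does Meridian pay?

Efficient allocation: PeakComm→Band D ($606M), Meridian→Band G ($773M), OrbitCom→Band C ($505M), VistaNet→Band E ($753M); total welfare W = $2637M.
Meridian receives Band G at value $773M, so the others get W − 773 = $1864M.
Without Meridian: best allocation of the remaining 3 bidders over all 4 bands is PeakComm→Band G ($542M), OrbitCom→Band D ($766M), VistaNet→Band E ($753M), total $2061M.
VCG payment = (others' best without Meridian) − (others' welfare with Meridian) = 2061 − 1864 = $197M.

Meridian pays $197M.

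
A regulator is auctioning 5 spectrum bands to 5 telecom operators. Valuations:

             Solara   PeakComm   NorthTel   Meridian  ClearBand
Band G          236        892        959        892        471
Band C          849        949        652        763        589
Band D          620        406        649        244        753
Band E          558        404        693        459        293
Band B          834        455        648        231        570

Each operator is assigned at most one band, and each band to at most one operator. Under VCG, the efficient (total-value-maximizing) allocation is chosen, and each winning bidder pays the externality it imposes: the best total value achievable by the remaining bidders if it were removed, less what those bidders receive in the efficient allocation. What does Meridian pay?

Efficient allocation: Solara→Band B ($834M), PeakComm→Band C ($949M), NorthTel→Band E ($693M), Meridian→Band G ($892M), ClearBand→Band D ($753M); total welfare W = $4121M.
Meridian receives Band G at value $892M, so the others get W − 892 = $3229M.
Without Meridian: best allocation of the remaining 4 bidders over all 5 bands is Solara→Band B ($834M), PeakComm→Band C ($949M), NorthTel→Band G ($959M), ClearBand→Band D ($753M), total $3495M.
VCG payment = (others' best without Meridian) − (others' welfare with Meridian) = 3495 − 3229 = $266M.

Meridian pays $266M.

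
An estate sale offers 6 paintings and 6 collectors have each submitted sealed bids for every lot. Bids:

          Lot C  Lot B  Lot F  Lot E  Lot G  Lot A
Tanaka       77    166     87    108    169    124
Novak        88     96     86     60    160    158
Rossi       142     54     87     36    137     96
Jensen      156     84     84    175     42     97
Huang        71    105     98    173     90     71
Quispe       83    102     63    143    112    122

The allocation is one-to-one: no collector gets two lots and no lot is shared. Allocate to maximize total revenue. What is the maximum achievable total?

Optimal: Tanaka→Lot B ($166), Novak→Lot G ($160), Rossi→Lot F ($87), Jensen→Lot C ($156), Huang→Lot E ($173), Quispe→Lot A ($122) — total 166+160+87+156+173+122 = $864.
Row-greedy (each collector in turn takes its best remaining lot) gives $812, worse by 52.
Next-best assignment: Tanaka→Lot B, Novak→Lot G, Rossi→Lot C, Jensen→Lot E, Huang→Lot F, Quispe→Lot A = $863.
Checked against all permutations: $864 is optimal.

Max total: $864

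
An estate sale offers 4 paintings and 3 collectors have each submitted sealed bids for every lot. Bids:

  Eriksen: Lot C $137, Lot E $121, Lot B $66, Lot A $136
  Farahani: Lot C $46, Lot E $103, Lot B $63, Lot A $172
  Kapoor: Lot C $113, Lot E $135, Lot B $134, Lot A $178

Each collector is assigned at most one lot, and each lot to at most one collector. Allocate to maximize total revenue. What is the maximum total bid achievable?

Max total: $444

This is a one-to-one assignment (maximum-weight bipartite matching).
Optimal: Eriksen→Lot C ($137), Farahani→Lot A ($172), Kapoor→Lot E ($135) — total 137+172+135 = $444.
Max-entry greedy (repeatedly take the single best remaining cell) gives $418, worse by 26.
Next-best assignment: Eriksen→Lot C, Farahani→Lot A, Kapoor→Lot B = $443.
Swapping Eriksen↔Farahani (Eriksen→Lot A $136, Farahani→Lot C $46) loses 127.
Checked against all permutations: $444 is optimal.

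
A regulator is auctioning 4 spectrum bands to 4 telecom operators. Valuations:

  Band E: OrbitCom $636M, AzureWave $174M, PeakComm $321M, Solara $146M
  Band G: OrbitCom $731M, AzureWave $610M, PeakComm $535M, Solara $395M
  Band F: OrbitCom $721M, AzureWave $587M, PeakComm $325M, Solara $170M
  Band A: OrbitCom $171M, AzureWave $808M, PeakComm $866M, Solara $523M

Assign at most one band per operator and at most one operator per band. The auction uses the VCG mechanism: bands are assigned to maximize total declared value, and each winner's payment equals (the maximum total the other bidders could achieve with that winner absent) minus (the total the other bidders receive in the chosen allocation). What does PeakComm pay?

PeakComm pays $306M.

Efficient allocation: OrbitCom→Band E ($636M), AzureWave→Band F ($587M), PeakComm→Band A ($866M), Solara→Band G ($395M); total welfare W = $2484M.
PeakComm receives Band A at value $866M, so the others get W − 866 = $1618M.
Without PeakComm: best allocation of the remaining 3 bidders over all 4 bands is OrbitCom→Band F ($721M), AzureWave→Band A ($808M), Solara→Band G ($395M), total $1924M.
VCG payment = (others' best without PeakComm) − (others' welfare with PeakComm) = 1924 − 1618 = $306M.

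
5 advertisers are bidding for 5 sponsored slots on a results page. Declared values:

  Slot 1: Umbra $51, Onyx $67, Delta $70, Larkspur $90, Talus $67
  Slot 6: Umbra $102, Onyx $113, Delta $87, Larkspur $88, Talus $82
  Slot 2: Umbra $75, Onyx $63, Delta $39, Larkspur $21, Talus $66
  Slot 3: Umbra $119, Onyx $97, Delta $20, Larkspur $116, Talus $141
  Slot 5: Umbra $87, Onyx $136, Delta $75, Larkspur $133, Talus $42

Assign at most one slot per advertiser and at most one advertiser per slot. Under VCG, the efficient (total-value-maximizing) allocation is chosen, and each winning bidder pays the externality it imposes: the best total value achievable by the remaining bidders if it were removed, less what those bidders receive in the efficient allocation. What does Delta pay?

Delta pays $7.

Efficient allocation: Umbra→Slot 2 ($75), Onyx→Slot 6 ($113), Delta→Slot 1 ($70), Larkspur→Slot 5 ($133), Talus→Slot 3 ($141); total welfare W = $532.
Delta receives Slot 1 at value $70, so the others get W − 70 = $462.
Without Delta: best allocation of the remaining 4 bidders over all 5 slots is Umbra→Slot 6 ($102), Onyx→Slot 5 ($136), Larkspur→Slot 1 ($90), Talus→Slot 3 ($141), total $469.
VCG payment = (others' best without Delta) − (others' welfare with Delta) = 469 − 462 = $7.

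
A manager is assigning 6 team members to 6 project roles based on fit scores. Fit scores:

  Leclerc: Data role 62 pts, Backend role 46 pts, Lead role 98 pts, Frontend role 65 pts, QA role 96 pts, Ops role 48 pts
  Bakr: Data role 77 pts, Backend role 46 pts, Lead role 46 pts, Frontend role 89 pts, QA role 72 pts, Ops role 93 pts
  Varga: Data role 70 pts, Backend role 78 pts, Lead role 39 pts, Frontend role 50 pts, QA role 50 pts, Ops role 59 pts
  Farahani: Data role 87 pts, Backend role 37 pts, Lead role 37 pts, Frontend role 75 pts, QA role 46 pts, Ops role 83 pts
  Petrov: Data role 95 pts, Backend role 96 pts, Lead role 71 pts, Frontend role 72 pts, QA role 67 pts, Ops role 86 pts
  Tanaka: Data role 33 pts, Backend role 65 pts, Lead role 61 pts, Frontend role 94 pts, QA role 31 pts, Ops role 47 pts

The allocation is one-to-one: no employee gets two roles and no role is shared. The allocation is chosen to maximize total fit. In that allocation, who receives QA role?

Bakr receives QA role.

This is a one-to-one assignment (maximum-weight bipartite matching).
Optimal: Leclerc→Lead role (98 pts), Bakr→QA role (72 pts), Varga→Backend role (78 pts), Farahani→Ops role (83 pts), Petrov→Data role (95 pts), Tanaka→Frontend role (94 pts) — total 98+72+78+83+95+94 = 520 pts.
Row-greedy (each employee in turn takes its best remaining role) gives 459 pts, worse by 61.
Next-best assignment: Leclerc→QA role, Bakr→Ops role, Varga→Backend role, Farahani→Data role, Petrov→Lead role, Tanaka→Frontend role = 519 pts.
Swapping Bakr↔Petrov (Bakr→Data role 77 pts, Petrov→QA role 67 pts) loses 23.
Bakr's own top role is Ops role (93 pts), but forcing Bakr→Ops role and reassigning the rest optimally gives only 519 pts — worse by 1.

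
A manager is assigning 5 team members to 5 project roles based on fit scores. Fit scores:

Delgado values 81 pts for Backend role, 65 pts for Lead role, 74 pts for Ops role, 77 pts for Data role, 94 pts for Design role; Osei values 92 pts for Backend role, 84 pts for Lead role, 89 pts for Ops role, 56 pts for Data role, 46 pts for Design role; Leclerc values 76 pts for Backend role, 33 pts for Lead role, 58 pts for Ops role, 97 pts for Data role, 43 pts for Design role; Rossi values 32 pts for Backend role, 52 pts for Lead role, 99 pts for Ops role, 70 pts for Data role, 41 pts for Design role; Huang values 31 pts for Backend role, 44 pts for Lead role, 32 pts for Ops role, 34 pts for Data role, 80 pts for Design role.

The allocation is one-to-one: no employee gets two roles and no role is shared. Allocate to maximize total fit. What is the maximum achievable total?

Maximum total: 441 pts

Optimal: Delgado→Backend role (81 pts), Osei→Lead role (84 pts), Leclerc→Data role (97 pts), Rossi→Ops role (99 pts), Huang→Design role (80 pts) — total 81+84+97+99+80 = 441 pts.
Row-greedy (each employee in turn takes its best remaining role) gives 426 pts, worse by 15.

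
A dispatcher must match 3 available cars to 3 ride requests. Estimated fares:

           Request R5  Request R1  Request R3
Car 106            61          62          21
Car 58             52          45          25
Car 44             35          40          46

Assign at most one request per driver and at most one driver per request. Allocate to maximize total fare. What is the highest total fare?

Max total: $160

This is the linear assignment problem.
Optimal: Car 106→Request R1 ($62), Car 58→Request R5 ($52), Car 44→Request R3 ($46) — total 62+52+46 = $160.
Column-greedy (each request in turn goes to its best remaining driver) gives $152, worse by 8.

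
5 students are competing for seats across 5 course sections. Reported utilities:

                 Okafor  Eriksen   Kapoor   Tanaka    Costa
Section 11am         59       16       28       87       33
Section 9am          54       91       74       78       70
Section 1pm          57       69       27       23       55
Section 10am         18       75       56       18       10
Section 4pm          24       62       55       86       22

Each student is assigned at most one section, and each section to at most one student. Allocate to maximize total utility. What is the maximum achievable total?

Maximum total: 349 points

This is the linear assignment problem.
Optimal: Okafor→Section 11am (59 points), Eriksen→Section 10am (75 points), Kapoor→Section 9am (74 points), Tanaka→Section 4pm (86 points), Costa→Section 1pm (55 points) — total 59+75+74+86+55 = 349 points.
Max-entry greedy (repeatedly take the single best remaining cell) gives 313 points, worse by 36.
No other one-to-one assignment exceeds 349 points.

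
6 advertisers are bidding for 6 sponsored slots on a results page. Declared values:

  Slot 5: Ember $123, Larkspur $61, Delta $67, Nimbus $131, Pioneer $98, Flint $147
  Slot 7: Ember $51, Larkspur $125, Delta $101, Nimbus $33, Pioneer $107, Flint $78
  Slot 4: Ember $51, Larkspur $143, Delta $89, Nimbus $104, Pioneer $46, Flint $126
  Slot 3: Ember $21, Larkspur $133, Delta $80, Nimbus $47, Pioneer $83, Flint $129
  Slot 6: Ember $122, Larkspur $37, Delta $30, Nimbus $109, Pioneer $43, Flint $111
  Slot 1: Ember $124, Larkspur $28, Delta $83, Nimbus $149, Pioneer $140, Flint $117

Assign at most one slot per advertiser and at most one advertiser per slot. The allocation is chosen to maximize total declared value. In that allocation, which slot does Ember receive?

Optimal: Ember→Slot 6 ($122), Larkspur→Slot 4 ($143), Delta→Slot 7 ($101), Nimbus→Slot 5 ($131), Pioneer→Slot 1 ($140), Flint→Slot 3 ($129) — total 122+143+101+131+140+129 = $766.
Ember's own top slot is Slot 1 ($124), but forcing Ember→Slot 1 and reassigning the rest optimally gives only $710 — worse by 56.

Ember receives Slot 6.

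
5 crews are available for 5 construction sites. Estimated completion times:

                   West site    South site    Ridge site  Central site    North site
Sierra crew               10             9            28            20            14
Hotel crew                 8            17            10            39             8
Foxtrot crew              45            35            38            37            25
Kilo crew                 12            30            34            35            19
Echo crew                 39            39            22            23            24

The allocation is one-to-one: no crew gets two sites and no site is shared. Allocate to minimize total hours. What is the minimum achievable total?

Minimum total: 79 hours

This is a one-to-one assignment (minimum-cost bipartite matching).
Optimal: Sierra crew→South site (9 hours), Hotel crew→Ridge site (10 hours), Foxtrot crew→North site (25 hours), Kilo crew→West site (12 hours), Echo crew→Central site (23 hours) — total 9+10+25+12+23 = 79 hours.
Min-entry greedy (repeatedly take the single cheapest remaining cell) gives 95 hours, worse by 16.
Checked against all permutations: 79 hours is optimal.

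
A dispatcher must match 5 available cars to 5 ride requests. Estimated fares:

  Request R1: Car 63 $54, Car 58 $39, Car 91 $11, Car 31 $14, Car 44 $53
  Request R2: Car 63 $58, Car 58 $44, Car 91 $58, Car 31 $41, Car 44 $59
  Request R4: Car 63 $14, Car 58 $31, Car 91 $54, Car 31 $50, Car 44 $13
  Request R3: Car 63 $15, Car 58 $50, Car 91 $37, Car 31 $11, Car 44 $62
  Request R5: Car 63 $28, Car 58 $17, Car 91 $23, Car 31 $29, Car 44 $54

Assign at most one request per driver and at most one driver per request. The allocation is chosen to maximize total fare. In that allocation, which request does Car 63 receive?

Car 63 receives Request R1.

Optimal: Car 63→Request R1 ($54), Car 58→Request R3 ($50), Car 91→Request R2 ($58), Car 31→Request R4 ($50), Car 44→Request R5 ($54) — total 54+50+58+50+54 = $266.
Next-best assignment: Car 63→Request R1, Car 58→Request R3, Car 91→Request R4, Car 31→Request R2, Car 44→Request R5 = $253.
Swapping Car 58↔Car 31 (Car 58→Request R4 $31, Car 31→Request R3 $11) loses 58.
Checked against all permutations: $266 is optimal.
Car 63's own top request is Request R2 ($58), but forcing Car 63→Request R2 and reassigning the rest optimally gives only $244 — worse by 22.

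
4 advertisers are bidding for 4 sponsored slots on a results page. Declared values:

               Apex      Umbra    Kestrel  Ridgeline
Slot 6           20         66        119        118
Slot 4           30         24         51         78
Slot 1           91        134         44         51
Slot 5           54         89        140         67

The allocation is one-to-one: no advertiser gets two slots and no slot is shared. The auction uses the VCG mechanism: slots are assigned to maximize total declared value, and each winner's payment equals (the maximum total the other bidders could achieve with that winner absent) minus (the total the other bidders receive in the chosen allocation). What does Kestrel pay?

Efficient allocation: Apex→Slot 4 ($30), Umbra→Slot 1 ($134), Kestrel→Slot 5 ($140), Ridgeline→Slot 6 ($118); total welfare W = $422.
Kestrel receives Slot 5 at value $140, so the others get W − 140 = $282.
Without Kestrel: best allocation of the remaining 3 bidders over all 4 slots is Apex→Slot 5 ($54), Umbra→Slot 1 ($134), Ridgeline→Slot 6 ($118), total $306.
VCG payment = (others' best without Kestrel) − (others' welfare with Kestrel) = 306 − 282 = $24.

Kestrel pays $24.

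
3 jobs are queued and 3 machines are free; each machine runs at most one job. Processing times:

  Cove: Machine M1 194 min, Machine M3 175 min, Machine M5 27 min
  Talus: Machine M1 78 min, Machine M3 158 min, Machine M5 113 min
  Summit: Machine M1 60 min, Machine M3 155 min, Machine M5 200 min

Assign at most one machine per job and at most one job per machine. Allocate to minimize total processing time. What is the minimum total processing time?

Optimal: Cove→Machine M5 (27 min), Talus→Machine M3 (158 min), Summit→Machine M1 (60 min) — total 27+158+60 = 245 min.
Row-greedy (each job in turn takes its cheapest remaining machine) gives 260 min, worse by 15.
Next-best assignment: Cove→Machine M5, Talus→Machine M1, Summit→Machine M3 = 260 min.
Every other assignment is strictly worse.

Minimum total: 245 min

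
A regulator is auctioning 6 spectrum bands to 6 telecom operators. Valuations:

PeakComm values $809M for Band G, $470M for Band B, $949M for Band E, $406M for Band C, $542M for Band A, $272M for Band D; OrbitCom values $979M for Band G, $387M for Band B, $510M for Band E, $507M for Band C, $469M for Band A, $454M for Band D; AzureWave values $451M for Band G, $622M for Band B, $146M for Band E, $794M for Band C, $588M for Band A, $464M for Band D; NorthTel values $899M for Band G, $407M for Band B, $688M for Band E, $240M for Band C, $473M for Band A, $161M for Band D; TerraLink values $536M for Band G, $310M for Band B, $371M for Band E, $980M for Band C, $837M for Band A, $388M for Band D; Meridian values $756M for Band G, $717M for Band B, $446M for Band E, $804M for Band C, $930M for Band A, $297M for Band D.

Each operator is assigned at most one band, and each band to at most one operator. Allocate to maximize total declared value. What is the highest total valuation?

Optimal: PeakComm→Band E ($949M), OrbitCom→Band D ($454M), AzureWave→Band B ($622M), NorthTel→Band G ($899M), TerraLink→Band C ($980M), Meridian→Band A ($930M) — total 949+454+622+899+980+930 = $4834M.
Row-greedy (each operator in turn takes its best remaining band) gives $4300M, worse by 534.
Next-best assignment: PeakComm→Band E, OrbitCom→Band G, AzureWave→Band D, NorthTel→Band B, TerraLink→Band C, Meridian→Band A = $4709M.
No other one-to-one assignment exceeds $4834M.

Maximum total: $4834M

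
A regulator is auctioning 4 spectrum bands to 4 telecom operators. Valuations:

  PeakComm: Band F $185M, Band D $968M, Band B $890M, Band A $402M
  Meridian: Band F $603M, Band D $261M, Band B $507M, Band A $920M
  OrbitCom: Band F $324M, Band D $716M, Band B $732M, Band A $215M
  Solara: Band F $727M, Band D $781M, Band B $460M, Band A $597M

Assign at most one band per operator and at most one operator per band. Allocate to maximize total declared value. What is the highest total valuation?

Max total: $3347M

Optimal: PeakComm→Band D ($968M), Meridian→Band A ($920M), OrbitCom→Band B ($732M), Solara→Band F ($727M) — total 968+920+732+727 = $3347M.
Swapping PeakComm↔OrbitCom (PeakComm→Band B $890M, OrbitCom→Band D $716M) loses 94.
Checked against all permutations: $3347M is optimal.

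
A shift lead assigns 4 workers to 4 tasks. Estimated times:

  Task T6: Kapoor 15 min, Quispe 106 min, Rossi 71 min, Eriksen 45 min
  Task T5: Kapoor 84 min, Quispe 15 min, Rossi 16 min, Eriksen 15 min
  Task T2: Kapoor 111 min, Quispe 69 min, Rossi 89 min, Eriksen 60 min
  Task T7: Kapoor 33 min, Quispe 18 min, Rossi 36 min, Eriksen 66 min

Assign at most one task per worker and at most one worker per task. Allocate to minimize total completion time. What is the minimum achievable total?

Minimum total: 109 min

Optimal: Kapoor→Task T6 (15 min), Quispe→Task T7 (18 min), Rossi→Task T5 (16 min), Eriksen→Task T2 (60 min) — total 15+18+16+60 = 109 min.
Column-greedy (each task in turn goes to its cheapest remaining worker) gives 126 min, worse by 17.
Swapping Quispe↔Eriksen (Quispe→Task T2 69 min, Eriksen→Task T7 66 min) adds 57.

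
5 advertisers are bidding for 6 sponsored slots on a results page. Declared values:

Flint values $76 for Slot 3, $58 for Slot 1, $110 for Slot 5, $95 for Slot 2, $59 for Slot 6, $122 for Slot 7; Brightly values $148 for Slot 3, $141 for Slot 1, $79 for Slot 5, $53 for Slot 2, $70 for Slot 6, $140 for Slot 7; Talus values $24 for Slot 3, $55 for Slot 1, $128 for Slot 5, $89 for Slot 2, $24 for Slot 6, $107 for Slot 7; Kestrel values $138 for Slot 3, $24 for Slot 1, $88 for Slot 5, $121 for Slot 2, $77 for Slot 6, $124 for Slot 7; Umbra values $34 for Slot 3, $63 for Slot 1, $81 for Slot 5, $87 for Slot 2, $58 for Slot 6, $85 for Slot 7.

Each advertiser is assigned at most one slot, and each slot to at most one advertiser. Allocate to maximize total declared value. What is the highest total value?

Optimal: Flint→Slot 7 ($122), Brightly→Slot 1 ($141), Talus→Slot 5 ($128), Kestrel→Slot 3 ($138), Umbra→Slot 2 ($87) — total 122+141+128+138+87 = $616.
Row-greedy (each advertiser in turn takes its best remaining slot) gives $582, worse by 34.

Max total: $616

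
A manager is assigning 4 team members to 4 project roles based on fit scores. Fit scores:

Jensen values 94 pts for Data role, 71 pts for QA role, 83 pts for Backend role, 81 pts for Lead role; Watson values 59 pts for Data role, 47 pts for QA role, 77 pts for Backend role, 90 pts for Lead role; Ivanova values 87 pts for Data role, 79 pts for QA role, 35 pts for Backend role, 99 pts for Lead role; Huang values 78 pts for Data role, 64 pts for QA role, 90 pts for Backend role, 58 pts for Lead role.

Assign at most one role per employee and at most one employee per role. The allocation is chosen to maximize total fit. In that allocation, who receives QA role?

Optimal: Jensen→Data role (94 pts), Watson→Lead role (90 pts), Ivanova→QA role (79 pts), Huang→Backend role (90 pts) — total 94+90+79+90 = 353 pts.
Max-entry greedy (repeatedly take the single best remaining cell) gives 330 pts, worse by 23.
Ivanova's own top role is Lead role (99 pts), but forcing Ivanova→Lead role and reassigning the rest optimally gives only 334 pts — worse by 19.

Ivanova receives QA role.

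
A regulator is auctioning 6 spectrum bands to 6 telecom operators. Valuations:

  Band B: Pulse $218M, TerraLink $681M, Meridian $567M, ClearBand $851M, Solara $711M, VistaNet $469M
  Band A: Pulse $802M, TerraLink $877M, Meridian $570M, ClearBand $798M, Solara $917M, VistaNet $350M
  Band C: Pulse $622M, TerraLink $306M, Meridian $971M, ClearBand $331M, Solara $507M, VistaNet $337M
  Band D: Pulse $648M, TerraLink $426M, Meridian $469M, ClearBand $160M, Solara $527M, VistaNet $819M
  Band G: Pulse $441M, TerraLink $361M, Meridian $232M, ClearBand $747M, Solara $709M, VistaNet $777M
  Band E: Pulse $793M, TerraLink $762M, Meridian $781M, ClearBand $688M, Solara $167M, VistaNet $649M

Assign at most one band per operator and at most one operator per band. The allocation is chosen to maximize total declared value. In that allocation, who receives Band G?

Solara receives Band G.

This is a one-to-one assignment (maximum-weight bipartite matching).
Optimal: Pulse→Band E ($793M), TerraLink→Band A ($877M), Meridian→Band C ($971M), ClearBand→Band B ($851M), Solara→Band G ($709M), VistaNet→Band D ($819M) — total 793+877+971+851+709+819 = $5020M.
Max-entry greedy (repeatedly take the single best remaining cell) gives $4712M, worse by 308.
Solara's own top band is Band A ($917M), but forcing Solara→Band A and reassigning the rest optimally gives only $4928M — worse by 92.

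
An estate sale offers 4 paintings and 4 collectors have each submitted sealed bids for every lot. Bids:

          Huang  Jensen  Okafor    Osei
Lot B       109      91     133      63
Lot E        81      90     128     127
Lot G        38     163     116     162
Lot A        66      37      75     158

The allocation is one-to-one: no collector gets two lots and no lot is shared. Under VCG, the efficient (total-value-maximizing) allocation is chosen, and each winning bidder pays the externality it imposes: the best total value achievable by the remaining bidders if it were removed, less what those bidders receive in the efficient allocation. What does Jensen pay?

Jensen pays $4.

Efficient allocation: Huang→Lot B ($109), Jensen→Lot G ($163), Okafor→Lot E ($128), Osei→Lot A ($158); total welfare W = $558.
Jensen receives Lot G at value $163, so the others get W − 163 = $395.
Without Jensen: best allocation of the remaining 3 bidders over all 4 lots is Huang→Lot B ($109), Okafor→Lot E ($128), Osei→Lot G ($162), total $399.
VCG payment = (others' best without Jensen) − (others' welfare with Jensen) = 399 − 395 = $4.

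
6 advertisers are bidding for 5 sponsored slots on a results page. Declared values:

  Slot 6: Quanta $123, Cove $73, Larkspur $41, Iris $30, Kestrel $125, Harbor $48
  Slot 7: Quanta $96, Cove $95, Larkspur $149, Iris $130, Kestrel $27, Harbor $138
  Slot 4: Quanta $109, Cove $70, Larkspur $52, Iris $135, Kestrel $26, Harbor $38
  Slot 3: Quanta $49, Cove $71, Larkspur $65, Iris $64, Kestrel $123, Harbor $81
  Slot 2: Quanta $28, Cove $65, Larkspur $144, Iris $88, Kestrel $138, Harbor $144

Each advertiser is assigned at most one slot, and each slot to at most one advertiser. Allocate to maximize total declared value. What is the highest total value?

Maximum total: $674

Optimal: Quanta→Slot 6 ($123), Larkspur→Slot 7 ($149), Iris→Slot 4 ($135), Kestrel→Slot 3 ($123), Harbor→Slot 2 ($144) — total 123+149+135+123+144 = $674.
Column-greedy (each slot in turn goes to its best remaining advertiser) gives $555, worse by 119.
Next-best assignment: Quanta→Slot 6, Harbor→Slot 7, Iris→Slot 4, Kestrel→Slot 3, Larkspur→Slot 2 = $663.
Swapping Kestrel↔Quanta (Kestrel→Slot 6 $125, Quanta→Slot 3 $49) loses 72.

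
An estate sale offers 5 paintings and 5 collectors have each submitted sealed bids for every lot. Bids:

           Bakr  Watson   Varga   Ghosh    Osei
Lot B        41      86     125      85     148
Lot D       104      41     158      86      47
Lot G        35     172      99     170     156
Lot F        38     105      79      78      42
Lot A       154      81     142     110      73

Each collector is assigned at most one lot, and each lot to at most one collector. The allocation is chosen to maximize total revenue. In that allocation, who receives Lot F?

Optimal: Bakr→Lot A ($154), Watson→Lot F ($105), Varga→Lot D ($158), Ghosh→Lot G ($170), Osei→Lot B ($148) — total 154+105+158+170+148 = $735.
Swapping Bakr↔Ghosh (Bakr→Lot G $35, Ghosh→Lot A $110) loses 179.
Watson's own top lot is Lot G ($172), but forcing Watson→Lot G and reassigning the rest optimally gives only $710 — worse by 25.

Watson receives Lot F.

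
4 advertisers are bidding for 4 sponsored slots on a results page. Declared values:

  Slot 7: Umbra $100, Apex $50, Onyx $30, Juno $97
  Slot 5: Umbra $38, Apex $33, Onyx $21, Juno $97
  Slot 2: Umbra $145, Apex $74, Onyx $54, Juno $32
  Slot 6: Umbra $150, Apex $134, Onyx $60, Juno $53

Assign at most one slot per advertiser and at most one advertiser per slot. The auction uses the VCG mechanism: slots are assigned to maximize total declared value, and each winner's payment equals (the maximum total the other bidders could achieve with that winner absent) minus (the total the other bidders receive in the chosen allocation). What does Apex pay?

Efficient allocation: Umbra→Slot 2 ($145), Apex→Slot 6 ($134), Onyx→Slot 7 ($30), Juno→Slot 5 ($97); total welfare W = $406.
Apex receives Slot 6 at value $134, so the others get W − 134 = $272.
Without Apex: best allocation of the remaining 3 bidders over all 4 slots is Umbra→Slot 2 ($145), Onyx→Slot 6 ($60), Juno→Slot 7 ($97), total $302.
VCG payment = (others' best without Apex) − (others' welfare with Apex) = 302 − 272 = $30.

Apex pays $30.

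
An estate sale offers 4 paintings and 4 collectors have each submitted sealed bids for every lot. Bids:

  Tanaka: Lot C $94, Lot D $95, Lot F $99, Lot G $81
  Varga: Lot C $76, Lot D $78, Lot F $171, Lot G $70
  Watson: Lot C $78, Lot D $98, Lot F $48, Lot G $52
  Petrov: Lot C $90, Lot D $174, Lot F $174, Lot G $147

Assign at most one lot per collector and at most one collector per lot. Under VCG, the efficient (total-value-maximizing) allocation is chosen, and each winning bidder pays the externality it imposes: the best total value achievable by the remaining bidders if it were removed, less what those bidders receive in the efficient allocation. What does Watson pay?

Watson pays $27.

Efficient allocation: Tanaka→Lot C ($94), Varga→Lot F ($171), Watson→Lot D ($98), Petrov→Lot G ($147); total welfare W = $510.
Watson receives Lot D at value $98, so the others get W − 98 = $412.
Without Watson: best allocation of the remaining 3 bidders over all 4 lots is Tanaka→Lot C ($94), Varga→Lot F ($171), Petrov→Lot D ($174), total $439.
VCG payment = (others' best without Watson) − (others' welfare with Watson) = 439 − 412 = $27.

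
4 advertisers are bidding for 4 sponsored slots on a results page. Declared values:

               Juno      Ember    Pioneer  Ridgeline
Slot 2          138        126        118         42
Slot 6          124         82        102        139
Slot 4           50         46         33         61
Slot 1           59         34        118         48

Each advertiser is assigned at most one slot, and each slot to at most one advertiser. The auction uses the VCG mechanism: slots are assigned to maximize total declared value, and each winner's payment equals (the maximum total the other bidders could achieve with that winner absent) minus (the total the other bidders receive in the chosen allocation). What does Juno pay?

Juno pays $80.

Efficient allocation: Juno→Slot 2 ($138), Ember→Slot 4 ($46), Pioneer→Slot 1 ($118), Ridgeline→Slot 6 ($139); total welfare W = $441.
Juno receives Slot 2 at value $138, so the others get W − 138 = $303.
Without Juno: best allocation of the remaining 3 bidders over all 4 slots is Ember→Slot 2 ($126), Pioneer→Slot 1 ($118), Ridgeline→Slot 6 ($139), total $383.
VCG payment = (others' best without Juno) − (others' welfare with Juno) = 383 − 303 = $80.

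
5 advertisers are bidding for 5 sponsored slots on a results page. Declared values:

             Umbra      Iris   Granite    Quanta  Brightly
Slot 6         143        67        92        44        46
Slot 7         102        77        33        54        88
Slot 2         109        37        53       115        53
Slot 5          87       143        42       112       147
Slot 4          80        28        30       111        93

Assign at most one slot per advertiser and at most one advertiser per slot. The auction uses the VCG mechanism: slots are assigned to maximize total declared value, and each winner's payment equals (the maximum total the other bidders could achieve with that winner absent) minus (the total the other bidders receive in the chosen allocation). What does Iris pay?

Iris pays $57.

Efficient allocation: Umbra→Slot 7 ($102), Iris→Slot 5 ($143), Granite→Slot 6 ($92), Quanta→Slot 2 ($115), Brightly→Slot 4 ($93); total welfare W = $545.
Iris receives Slot 5 at value $143, so the others get W − 143 = $402.
Without Iris: best allocation of the remaining 4 bidders over all 5 slots is Umbra→Slot 2 ($109), Granite→Slot 6 ($92), Quanta→Slot 4 ($111), Brightly→Slot 5 ($147), total $459.
VCG payment = (others' best without Iris) − (others' welfare with Iris) = 459 − 402 = $57.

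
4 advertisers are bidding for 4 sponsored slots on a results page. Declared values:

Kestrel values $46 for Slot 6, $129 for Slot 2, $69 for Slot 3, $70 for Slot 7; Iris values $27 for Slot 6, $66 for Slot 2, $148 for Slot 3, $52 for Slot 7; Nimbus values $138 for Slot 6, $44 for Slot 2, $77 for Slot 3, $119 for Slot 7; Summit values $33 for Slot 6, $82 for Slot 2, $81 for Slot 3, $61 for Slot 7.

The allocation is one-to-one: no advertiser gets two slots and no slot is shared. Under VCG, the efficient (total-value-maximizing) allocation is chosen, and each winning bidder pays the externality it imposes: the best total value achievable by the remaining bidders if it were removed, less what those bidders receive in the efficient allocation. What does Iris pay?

Efficient allocation: Kestrel→Slot 2 ($129), Iris→Slot 3 ($148), Nimbus→Slot 6 ($138), Summit→Slot 7 ($61); total welfare W = $476.
Iris receives Slot 3 at value $148, so the others get W − 148 = $328.
Without Iris: best allocation of the remaining 3 bidders over all 4 slots is Kestrel→Slot 2 ($129), Nimbus→Slot 6 ($138), Summit→Slot 3 ($81), total $348.
VCG payment = (others' best without Iris) − (others' welfare with Iris) = 348 − 328 = $20.

Iris pays $20.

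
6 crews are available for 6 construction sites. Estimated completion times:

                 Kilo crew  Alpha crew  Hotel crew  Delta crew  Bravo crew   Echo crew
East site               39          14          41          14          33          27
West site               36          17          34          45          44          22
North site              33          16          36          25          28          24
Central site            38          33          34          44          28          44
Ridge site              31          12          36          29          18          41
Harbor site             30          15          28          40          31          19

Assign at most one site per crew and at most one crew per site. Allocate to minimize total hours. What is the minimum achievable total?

Min total: 134 hours

Optimal: Kilo crew→Harbor site (30 hours), Alpha crew→North site (16 hours), Hotel crew→Central site (34 hours), Delta crew→East site (14 hours), Bravo crew→Ridge site (18 hours), Echo crew→West site (22 hours) — total 30+16+34+14+18+22 = 134 hours.
Next-best assignment: Kilo crew→North site, Alpha crew→West site, Hotel crew→Central site, Delta crew→East site, Bravo crew→Ridge site, Echo crew→Harbor site = 135 hours.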